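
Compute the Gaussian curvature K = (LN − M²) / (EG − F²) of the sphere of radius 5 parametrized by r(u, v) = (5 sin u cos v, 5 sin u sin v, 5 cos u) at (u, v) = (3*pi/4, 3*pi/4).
K = 1/25

Coefficients of the first fundamental form: E = 25, F = 0, G = 25*sin(u)^2.
Coefficients of the second fundamental form: L = -5*sin(u)/Abs(sin(u)), M = 0, N = -5*sin(u)^3/Abs(sin(u)).
Assemble K = (LN − M²)/(EG − F²) = 1/25. At (u, v) = (3*pi/4, 3*pi/4): K = 1/25.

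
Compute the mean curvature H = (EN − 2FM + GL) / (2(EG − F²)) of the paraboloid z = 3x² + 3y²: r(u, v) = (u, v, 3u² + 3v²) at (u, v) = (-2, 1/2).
H = 465*sqrt(154)/23716

With E = 36*u^2 + 1, F = 36*u*v, G = 36*v^2 + 1, L = 6/sqrt(36*u^2 + 36*v^2 + 1), M = 0, N = 6/sqrt(36*u^2 + 36*v^2 + 1), assemble
  H = (EN − 2FM + GL) / (2(EG − F²)) = 6*(18*u^2 + 18*v^2 + 1)/(36*u^2 + 36*v^2 + 1)^(3/2).
At (u, v) = (-2, 1/2): H = 465*sqrt(154)/23716.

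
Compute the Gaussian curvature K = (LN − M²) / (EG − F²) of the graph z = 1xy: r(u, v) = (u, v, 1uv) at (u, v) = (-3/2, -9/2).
K = -4/2209

Coefficients of the first fundamental form: E = v^2 + 1, F = u*v, G = u^2 + 1.
Coefficients of the second fundamental form: L = 0, M = 1/sqrt(u^2 + v^2 + 1), N = 0.
Assemble K = (LN − M²)/(EG − F²) = 1/((u^2*v^2 - (u^2 + 1)*(v^2 + 1))*(u^2 + v^2 + 1)). At (u, v) = (-3/2, -9/2): K = -4/2209.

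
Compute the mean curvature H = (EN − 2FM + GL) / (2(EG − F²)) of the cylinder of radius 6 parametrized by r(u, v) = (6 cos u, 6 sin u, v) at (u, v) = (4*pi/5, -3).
H = -1/12

With E = 36, F = 0, G = 1, L = -6, M = 0, N = 0, assemble
  H = (EN − 2FM + GL) / (2(EG − F²)) = -1/12.
At (u, v) = (4*pi/5, -3): H = -1/12.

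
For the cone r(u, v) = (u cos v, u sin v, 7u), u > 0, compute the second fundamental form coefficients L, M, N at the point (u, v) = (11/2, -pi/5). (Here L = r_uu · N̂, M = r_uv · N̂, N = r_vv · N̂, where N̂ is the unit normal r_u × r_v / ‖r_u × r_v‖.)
L = 0;  M = 0;  N = 77*sqrt(2)/20

Compute the unit normal N̂(u, v) = (-7*sqrt(2)*u*cos(v)/(10*Abs(u)), -7*sqrt(2)*u*sin(v)/(10*Abs(u)), sqrt(2)*u/(10*Abs(u))), and the second partials r_uu, r_uv, r_vv. Take dot products:
  L(u, v) = r_uu · N̂ = 0,
  M(u, v) = r_uv · N̂ = 0,
  N(u, v) = r_vv · N̂ = 7*sqrt(2)*u^2/(10*Abs(u)).
Evaluating at (u, v) = (11/2, -pi/5):
  L = 0, M = 0, N = 77*sqrt(2)/20.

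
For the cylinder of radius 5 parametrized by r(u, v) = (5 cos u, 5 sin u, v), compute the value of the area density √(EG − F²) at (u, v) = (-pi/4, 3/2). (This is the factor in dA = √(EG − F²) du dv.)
√(EG − F²)|_{(-pi/4, 3/2)} = 5

E = 25, F = 0, G = 1, so EG − F² = 25. Taking the positive square root: √(EG − F²) = 5. At (u, v) = (-pi/4, 3/2): 5.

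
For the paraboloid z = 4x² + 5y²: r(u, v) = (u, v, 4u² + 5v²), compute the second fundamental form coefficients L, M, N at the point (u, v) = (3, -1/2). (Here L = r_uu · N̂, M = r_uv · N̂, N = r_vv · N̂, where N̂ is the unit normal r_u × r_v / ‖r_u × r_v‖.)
L = 4*sqrt(602)/301;  M = 0;  N = 5*sqrt(602)/301

Compute the unit normal N̂(u, v) = (-8*u/sqrt(64*u^2 + 100*v^2 + 1), -10*v/sqrt(64*u^2 + 100*v^2 + 1), 1/sqrt(64*u^2 + 100*v^2 + 1)), and the second partials r_uu, r_uv, r_vv. Take dot products:
  L(u, v) = r_uu · N̂ = 8/sqrt(64*u^2 + 100*v^2 + 1),
  M(u, v) = r_uv · N̂ = 0,
  N(u, v) = r_vv · N̂ = 10/sqrt(64*u^2 + 100*v^2 + 1).
Evaluating at (u, v) = (3, -1/2):
  L = 4*sqrt(602)/301, M = 0, N = 5*sqrt(602)/301.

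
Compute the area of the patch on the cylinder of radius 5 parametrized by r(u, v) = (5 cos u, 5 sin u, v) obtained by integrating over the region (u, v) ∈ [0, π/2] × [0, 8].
Area = 20*pi

Area = ∫∫ √(EG − F²) du dv with √(EG − F²) = 5. Integrating over [0, π/2] × [0, 8] gives 20*pi.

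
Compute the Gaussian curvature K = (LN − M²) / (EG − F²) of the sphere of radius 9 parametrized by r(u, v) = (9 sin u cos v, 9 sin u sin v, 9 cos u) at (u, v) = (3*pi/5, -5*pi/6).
K = 1/81

Coefficients of the first fundamental form: E = 81, F = 0, G = 81*sin(u)^2.
Coefficients of the second fundamental form: L = -9*sin(u)/Abs(sin(u)), M = 0, N = -9*sin(u)^3/Abs(sin(u)).
Assemble K = (LN − M²)/(EG − F²) = 1/81. At (u, v) = (3*pi/5, -5*pi/6): K = 1/81.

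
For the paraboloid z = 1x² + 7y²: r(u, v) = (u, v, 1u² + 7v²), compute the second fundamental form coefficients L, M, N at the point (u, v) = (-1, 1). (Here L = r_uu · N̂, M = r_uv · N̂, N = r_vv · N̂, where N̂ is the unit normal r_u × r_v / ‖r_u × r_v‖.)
L = 2*sqrt(201)/201;  M = 0;  N = 14*sqrt(201)/201

Compute the unit normal N̂(u, v) = (-2*u/sqrt(4*u^2 + 196*v^2 + 1), -14*v/sqrt(4*u^2 + 196*v^2 + 1), 1/sqrt(4*u^2 + 196*v^2 + 1)), and the second partials r_uu, r_uv, r_vv. Take dot products:
  L(u, v) = r_uu · N̂ = 2/sqrt(4*u^2 + 196*v^2 + 1),
  M(u, v) = r_uv · N̂ = 0,
  N(u, v) = r_vv · N̂ = 14/sqrt(4*u^2 + 196*v^2 + 1).
Evaluating at (u, v) = (-1, 1):
  L = 2*sqrt(201)/201, M = 0, N = 14*sqrt(201)/201.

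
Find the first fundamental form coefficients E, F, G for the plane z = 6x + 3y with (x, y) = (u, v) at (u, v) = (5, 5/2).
E = 37;  F = 18;  G = 10

Partials: r_u = (1, 0, 6), r_v = (0, 1, 3). As functions of (u, v):
  E = r_u · r_u = 37,
  F = r_u · r_v = 18,
  G = r_v · r_v = 10.
Evaluating at (u, v) = (5, 5/2): E = 37, F = 18, G = 10.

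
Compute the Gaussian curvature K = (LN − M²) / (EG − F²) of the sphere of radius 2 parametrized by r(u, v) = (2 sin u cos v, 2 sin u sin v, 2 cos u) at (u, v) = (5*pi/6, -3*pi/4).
K = 1/4

Coefficients of the first fundamental form: E = 4, F = 0, G = 4*sin(u)^2.
Coefficients of the second fundamental form: L = -2*sin(u)/Abs(sin(u)), M = 0, N = -2*sin(u)^3/Abs(sin(u)).
Assemble K = (LN − M²)/(EG − F²) = 1/4. At (u, v) = (5*pi/6, -3*pi/4): K = 1/4.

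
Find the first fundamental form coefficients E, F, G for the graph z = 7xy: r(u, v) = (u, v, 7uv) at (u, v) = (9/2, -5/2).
E = 1229/4;  F = -2205/4;  G = 3973/4

Partials: r_u = (1, 0, 7*v), r_v = (0, 1, 7*u). As functions of (u, v):
  E = r_u · r_u = 49*v^2 + 1,
  F = r_u · r_v = 49*u*v,
  G = r_v · r_v = 49*u^2 + 1.
Evaluating at (u, v) = (9/2, -5/2): E = 1229/4, F = -2205/4, G = 3973/4.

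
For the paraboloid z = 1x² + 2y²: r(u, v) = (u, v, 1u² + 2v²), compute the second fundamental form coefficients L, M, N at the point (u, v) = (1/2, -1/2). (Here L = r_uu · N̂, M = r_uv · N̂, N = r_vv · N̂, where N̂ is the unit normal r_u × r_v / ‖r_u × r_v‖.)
L = sqrt(6)/3;  M = 0;  N = 2*sqrt(6)/3

Compute the unit normal N̂(u, v) = (-2*u/sqrt(4*u^2 + 16*v^2 + 1), -4*v/sqrt(4*u^2 + 16*v^2 + 1), 1/sqrt(4*u^2 + 16*v^2 + 1)), and the second partials r_uu, r_uv, r_vv. Take dot products:
  L(u, v) = r_uu · N̂ = 2/sqrt(4*u^2 + 16*v^2 + 1),
  M(u, v) = r_uv · N̂ = 0,
  N(u, v) = r_vv · N̂ = 4/sqrt(4*u^2 + 16*v^2 + 1).
Evaluating at (u, v) = (1/2, -1/2):
  L = sqrt(6)/3, M = 0, N = 2*sqrt(6)/3.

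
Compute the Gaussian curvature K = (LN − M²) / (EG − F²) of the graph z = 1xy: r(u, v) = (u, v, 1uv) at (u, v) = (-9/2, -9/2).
K = -4/6889

Coefficients of the first fundamental form: E = v^2 + 1, F = u*v, G = u^2 + 1.
Coefficients of the second fundamental form: L = 0, M = 1/sqrt(u^2 + v^2 + 1), N = 0.
Assemble K = (LN − M²)/(EG − F²) = 1/((u^2*v^2 - (u^2 + 1)*(v^2 + 1))*(u^2 + v^2 + 1)). At (u, v) = (-9/2, -9/2): K = -4/6889.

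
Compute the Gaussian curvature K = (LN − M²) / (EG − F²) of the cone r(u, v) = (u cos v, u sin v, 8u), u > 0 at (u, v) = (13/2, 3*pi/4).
K = 0

Coefficients of the first fundamental form: E = 65, F = 0, G = u^2.
Coefficients of the second fundamental form: L = 0, M = 0, N = 8*sqrt(65)*u^2/(65*Abs(u)).
Assemble K = (LN − M²)/(EG − F²) = 0. At (u, v) = (13/2, 3*pi/4): K = 0.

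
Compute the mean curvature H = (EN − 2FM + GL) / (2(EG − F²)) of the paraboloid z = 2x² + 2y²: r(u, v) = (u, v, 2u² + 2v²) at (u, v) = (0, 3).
H = 292*sqrt(145)/21025

With E = 16*u^2 + 1, F = 16*u*v, G = 16*v^2 + 1, L = 4/sqrt(16*u^2 + 16*v^2 + 1), M = 0, N = 4/sqrt(16*u^2 + 16*v^2 + 1), assemble
  H = (EN − 2FM + GL) / (2(EG − F²)) = 4*(8*u^2 + 8*v^2 + 1)/(16*u^2 + 16*v^2 + 1)^(3/2).
At (u, v) = (0, 3): H = 292*sqrt(145)/21025.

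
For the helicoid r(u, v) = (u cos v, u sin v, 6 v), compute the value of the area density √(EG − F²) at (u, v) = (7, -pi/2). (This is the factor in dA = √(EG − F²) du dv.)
√(EG − F²)|_{(7, -pi/2)} = sqrt(85)

E = 1, F = 0, G = u^2 + 36, so EG − F² = u^2 + 36. Taking the positive square root: √(EG − F²) = sqrt(u^2 + 36). At (u, v) = (7, -pi/2): sqrt(85).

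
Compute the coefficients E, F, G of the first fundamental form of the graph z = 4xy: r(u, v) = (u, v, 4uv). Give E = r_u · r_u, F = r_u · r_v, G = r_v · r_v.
E = 16*v^2 + 1;  F = 16*u*v;  G = 16*u^2 + 1

Compute partials: r_u = (1, 0, 4*v), r_v = (0, 1, 4*u). Then
  E = r_u · r_u = 16*v^2 + 1,
  F = r_u · r_v = 16*u*v,
  G = r_v · r_v = 16*u^2 + 1.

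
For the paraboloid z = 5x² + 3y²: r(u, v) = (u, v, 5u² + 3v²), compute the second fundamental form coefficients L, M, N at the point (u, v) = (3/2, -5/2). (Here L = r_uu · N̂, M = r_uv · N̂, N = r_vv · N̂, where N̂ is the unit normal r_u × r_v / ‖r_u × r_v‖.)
L = 10*sqrt(451)/451;  M = 0;  N = 6*sqrt(451)/451

Compute the unit normal N̂(u, v) = (-10*u/sqrt(100*u^2 + 36*v^2 + 1), -6*v/sqrt(100*u^2 + 36*v^2 + 1), 1/sqrt(100*u^2 + 36*v^2 + 1)), and the second partials r_uu, r_uv, r_vv. Take dot products:
  L(u, v) = r_uu · N̂ = 10/sqrt(100*u^2 + 36*v^2 + 1),
  M(u, v) = r_uv · N̂ = 0,
  N(u, v) = r_vv · N̂ = 6/sqrt(100*u^2 + 36*v^2 + 1).
Evaluating at (u, v) = (3/2, -5/2):
  L = 10*sqrt(451)/451, M = 0, N = 6*sqrt(451)/451.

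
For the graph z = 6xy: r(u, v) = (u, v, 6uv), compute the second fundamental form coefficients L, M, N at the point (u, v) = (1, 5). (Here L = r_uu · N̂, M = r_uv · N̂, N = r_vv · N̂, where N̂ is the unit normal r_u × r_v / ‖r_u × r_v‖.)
L = 0;  M = 6*sqrt(937)/937;  N = 0

Compute the unit normal N̂(u, v) = (-6*v/sqrt(36*u^2 + 36*v^2 + 1), -6*u/sqrt(36*u^2 + 36*v^2 + 1), 1/sqrt(36*u^2 + 36*v^2 + 1)), and the second partials r_uu, r_uv, r_vv. Take dot products:
  L(u, v) = r_uu · N̂ = 0,
  M(u, v) = r_uv · N̂ = 6/sqrt(36*u^2 + 36*v^2 + 1),
  N(u, v) = r_vv · N̂ = 0.
Evaluating at (u, v) = (1, 5):
  L = 0, M = 6*sqrt(937)/937, N = 0.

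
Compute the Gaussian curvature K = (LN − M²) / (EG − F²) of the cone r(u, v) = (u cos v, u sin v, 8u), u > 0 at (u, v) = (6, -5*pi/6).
K = 0

Coefficients of the first fundamental form: E = 65, F = 0, G = u^2.
Coefficients of the second fundamental form: L = 0, M = 0, N = 8*sqrt(65)*u^2/(65*Abs(u)).
Assemble K = (LN − M²)/(EG − F²) = 0. At (u, v) = (6, -5*pi/6): K = 0.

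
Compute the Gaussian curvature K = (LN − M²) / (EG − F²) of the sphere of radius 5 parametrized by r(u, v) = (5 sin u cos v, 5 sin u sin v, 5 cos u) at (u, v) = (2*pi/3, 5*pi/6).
K = 1/25

Coefficients of the first fundamental form: E = 25, F = 0, G = 25*sin(u)^2.
Coefficients of the second fundamental form: L = -5*sin(u)/Abs(sin(u)), M = 0, N = -5*sin(u)^3/Abs(sin(u)).
Assemble K = (LN − M²)/(EG − F²) = 1/25. At (u, v) = (2*pi/3, 5*pi/6): K = 1/25.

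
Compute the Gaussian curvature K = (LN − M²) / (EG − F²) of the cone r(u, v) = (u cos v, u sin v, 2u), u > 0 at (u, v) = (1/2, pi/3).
K = 0

Coefficients of the first fundamental form: E = 5, F = 0, G = u^2.
Coefficients of the second fundamental form: L = 0, M = 0, N = 2*sqrt(5)*u^2/(5*Abs(u)).
Assemble K = (LN − M²)/(EG − F²) = 0. At (u, v) = (1/2, pi/3): K = 0.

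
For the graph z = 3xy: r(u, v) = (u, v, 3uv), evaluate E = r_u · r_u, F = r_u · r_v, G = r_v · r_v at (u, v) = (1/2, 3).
E = 82;  F = 27/2;  G = 13/4

Partials: r_u = (1, 0, 3*v), r_v = (0, 1, 3*u). As functions of (u, v):
  E = r_u · r_u = 9*v^2 + 1,
  F = r_u · r_v = 9*u*v,
  G = r_v · r_v = 9*u^2 + 1.
Evaluating at (u, v) = (1/2, 3): E = 82, F = 27/2, G = 13/4.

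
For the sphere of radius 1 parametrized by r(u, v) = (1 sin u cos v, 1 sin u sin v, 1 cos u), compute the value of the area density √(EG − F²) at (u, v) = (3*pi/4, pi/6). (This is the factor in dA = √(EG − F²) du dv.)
√(EG − F²)|_{(3*pi/4, pi/6)} = sqrt(2)/2

E = 1, F = 0, G = sin(u)^2, so EG − F² = sin(u)^2. Taking the positive square root: √(EG − F²) = Abs(sin(u)). At (u, v) = (3*pi/4, pi/6): sqrt(2)/2.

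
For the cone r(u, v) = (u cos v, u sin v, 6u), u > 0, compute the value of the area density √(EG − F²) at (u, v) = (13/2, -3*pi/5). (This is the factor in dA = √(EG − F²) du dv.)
√(EG − F²)|_{(13/2, -3*pi/5)} = 13*sqrt(37)/2

E = 37, F = 0, G = u^2, so EG − F² = 37*u^2. Taking the positive square root: √(EG − F²) = sqrt(37)*Abs(u). At (u, v) = (13/2, -3*pi/5): 13*sqrt(37)/2.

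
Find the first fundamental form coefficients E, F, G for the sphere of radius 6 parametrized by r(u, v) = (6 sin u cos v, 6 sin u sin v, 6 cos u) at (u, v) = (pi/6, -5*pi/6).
E = 36;  F = 0;  G = 9

Partials: r_u = (6*cos(u)*cos(v), 6*sin(v)*cos(u), -6*sin(u)), r_v = (-6*sin(u)*sin(v), 6*sin(u)*cos(v), 0). As functions of (u, v):
  E = r_u · r_u = 36,
  F = r_u · r_v = 0,
  G = r_v · r_v = 36*sin(u)^2.
Evaluating at (u, v) = (pi/6, -5*pi/6): E = 36, F = 0, G = 9.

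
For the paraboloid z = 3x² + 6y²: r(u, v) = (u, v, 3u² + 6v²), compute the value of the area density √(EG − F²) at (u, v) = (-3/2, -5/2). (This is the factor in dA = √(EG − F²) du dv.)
√(EG − F²)|_{(-3/2, -5/2)} = sqrt(982)

E = 36*u^2 + 1, F = 72*u*v, G = 144*v^2 + 1, so EG − F² = 36*u^2 + 144*v^2 + 1. Taking the positive square root: √(EG − F²) = sqrt(36*u^2 + 144*v^2 + 1). At (u, v) = (-3/2, -5/2): sqrt(982).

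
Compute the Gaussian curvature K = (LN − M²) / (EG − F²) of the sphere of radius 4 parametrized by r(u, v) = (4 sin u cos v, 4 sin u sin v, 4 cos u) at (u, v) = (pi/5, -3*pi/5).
K = 1/16

Coefficients of the first fundamental form: E = 16, F = 0, G = 16*sin(u)^2.
Coefficients of the second fundamental form: L = -4*sin(u)/Abs(sin(u)), M = 0, N = -4*sin(u)^3/Abs(sin(u)).
Assemble K = (LN − M²)/(EG − F²) = 1/16. At (u, v) = (pi/5, -3*pi/5): K = 1/16.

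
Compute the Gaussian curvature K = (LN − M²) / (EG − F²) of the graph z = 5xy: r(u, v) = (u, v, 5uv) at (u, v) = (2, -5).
K = -25/527076

Coefficients of the first fundamental form: E = 25*v^2 + 1, F = 25*u*v, G = 25*u^2 + 1.
Coefficients of the second fundamental form: L = 0, M = 5/sqrt(25*u^2 + 25*v^2 + 1), N = 0.
Assemble K = (LN − M²)/(EG − F²) = -25/(625*u^4 + 1250*u^2*v^2 + 50*u^2 + 625*v^4 + 50*v^2 + 1). At (u, v) = (2, -5): K = -25/527076.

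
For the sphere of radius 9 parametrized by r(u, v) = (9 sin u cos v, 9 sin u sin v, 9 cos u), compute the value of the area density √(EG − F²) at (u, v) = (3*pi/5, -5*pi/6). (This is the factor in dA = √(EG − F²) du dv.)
√(EG − F²)|_{(3*pi/5, -5*pi/6)} = 81*sqrt(2*sqrt(5) + 10)/4

E = 81, F = 0, G = 81*sin(u)^2, so EG − F² = 6561*sin(u)^2. Taking the positive square root: √(EG − F²) = 81*Abs(sin(u)). At (u, v) = (3*pi/5, -5*pi/6): 81*sqrt(2*sqrt(5) + 10)/4.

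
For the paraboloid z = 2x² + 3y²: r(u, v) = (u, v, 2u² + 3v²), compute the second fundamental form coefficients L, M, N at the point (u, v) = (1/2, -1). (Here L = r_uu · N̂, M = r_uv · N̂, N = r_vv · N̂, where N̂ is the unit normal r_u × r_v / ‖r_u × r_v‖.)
L = 4*sqrt(41)/41;  M = 0;  N = 6*sqrt(41)/41

Compute the unit normal N̂(u, v) = (-4*u/sqrt(16*u^2 + 36*v^2 + 1), -6*v/sqrt(16*u^2 + 36*v^2 + 1), 1/sqrt(16*u^2 + 36*v^2 + 1)), and the second partials r_uu, r_uv, r_vv. Take dot products:
  L(u, v) = r_uu · N̂ = 4/sqrt(16*u^2 + 36*v^2 + 1),
  M(u, v) = r_uv · N̂ = 0,
  N(u, v) = r_vv · N̂ = 6/sqrt(16*u^2 + 36*v^2 + 1).
Evaluating at (u, v) = (1/2, -1):
  L = 4*sqrt(41)/41, M = 0, N = 6*sqrt(41)/41.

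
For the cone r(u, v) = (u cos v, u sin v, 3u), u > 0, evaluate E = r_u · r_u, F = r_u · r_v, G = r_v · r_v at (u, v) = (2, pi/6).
E = 10;  F = 0;  G = 4

Partials: r_u = (cos(v), sin(v), 3), r_v = (-u*sin(v), u*cos(v), 0). As functions of (u, v):
  E = r_u · r_u = 10,
  F = r_u · r_v = 0,
  G = r_v · r_v = u^2.
Evaluating at (u, v) = (2, pi/6): E = 10, F = 0, G = 4.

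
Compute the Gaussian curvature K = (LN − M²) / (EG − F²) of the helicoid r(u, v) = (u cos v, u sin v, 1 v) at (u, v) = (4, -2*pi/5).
K = -1/289

Coefficients of the first fundamental form: E = 1, F = 0, G = u^2 + 1.
Coefficients of the second fundamental form: L = 0, M = -1/sqrt(u^2 + 1), N = 0.
Assemble K = (LN − M²)/(EG − F²) = -1/(u^2 + 1)^2. At (u, v) = (4, -2*pi/5): K = -1/289.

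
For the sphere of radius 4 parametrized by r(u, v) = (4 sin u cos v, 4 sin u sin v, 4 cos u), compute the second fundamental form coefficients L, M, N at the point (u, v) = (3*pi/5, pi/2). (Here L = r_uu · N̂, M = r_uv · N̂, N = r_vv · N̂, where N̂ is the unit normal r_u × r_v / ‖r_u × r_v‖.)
L = -4;  M = 0;  N = -5/2 - sqrt(5)/2

Compute the unit normal N̂(u, v) = (sin(u)^2*cos(v)/Abs(sin(u)), sin(u)^2*sin(v)/Abs(sin(u)), sin(2*u)/(2*Abs(sin(u)))), and the second partials r_uu, r_uv, r_vv. Take dot products:
  L(u, v) = r_uu · N̂ = -4*sin(u)/Abs(sin(u)),
  M(u, v) = r_uv · N̂ = 0,
  N(u, v) = r_vv · N̂ = -4*sin(u)^3/Abs(sin(u)).
Evaluating at (u, v) = (3*pi/5, pi/2):
  L = -4, M = 0, N = -5/2 - sqrt(5)/2.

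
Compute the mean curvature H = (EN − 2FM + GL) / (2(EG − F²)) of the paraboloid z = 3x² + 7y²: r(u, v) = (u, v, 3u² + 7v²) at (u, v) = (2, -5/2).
H = 4693*sqrt(1370)/1876900

With E = 36*u^2 + 1, F = 84*u*v, G = 196*v^2 + 1, L = 6/sqrt(36*u^2 + 196*v^2 + 1), M = 0, N = 14/sqrt(36*u^2 + 196*v^2 + 1), assemble
  H = (EN − 2FM + GL) / (2(EG − F²)) = 2*(126*u^2 + 294*v^2 + 5)/(36*u^2 + 196*v^2 + 1)^(3/2).
At (u, v) = (2, -5/2): H = 4693*sqrt(1370)/1876900.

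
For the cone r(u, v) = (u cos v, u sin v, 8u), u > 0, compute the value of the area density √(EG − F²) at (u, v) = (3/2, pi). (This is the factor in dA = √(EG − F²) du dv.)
√(EG − F²)|_{(3/2, pi)} = 3*sqrt(65)/2

E = 65, F = 0, G = u^2, so EG − F² = 65*u^2. Taking the positive square root: √(EG − F²) = sqrt(65)*Abs(u). At (u, v) = (3/2, pi): 3*sqrt(65)/2.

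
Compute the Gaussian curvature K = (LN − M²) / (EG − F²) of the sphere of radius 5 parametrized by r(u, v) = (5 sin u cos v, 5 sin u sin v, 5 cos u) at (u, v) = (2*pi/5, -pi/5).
K = 1/25

Coefficients of the first fundamental form: E = 25, F = 0, G = 25*sin(u)^2.
Coefficients of the second fundamental form: L = -5*sin(u)/Abs(sin(u)), M = 0, N = -5*sin(u)^3/Abs(sin(u)).
Assemble K = (LN − M²)/(EG − F²) = 1/25. At (u, v) = (2*pi/5, -pi/5): K = 1/25.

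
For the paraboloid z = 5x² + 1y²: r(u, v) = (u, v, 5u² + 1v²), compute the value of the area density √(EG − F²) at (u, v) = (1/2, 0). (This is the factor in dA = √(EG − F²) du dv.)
√(EG − F²)|_{(1/2, 0)} = sqrt(26)

E = 100*u^2 + 1, F = 20*u*v, G = 4*v^2 + 1, so EG − F² = 100*u^2 + 4*v^2 + 1. Taking the positive square root: √(EG − F²) = sqrt(100*u^2 + 4*v^2 + 1). At (u, v) = (1/2, 0): sqrt(26).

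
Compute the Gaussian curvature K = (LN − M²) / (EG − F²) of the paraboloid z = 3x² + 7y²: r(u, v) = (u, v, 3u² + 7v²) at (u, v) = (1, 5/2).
K = 21/398161

Coefficients of the first fundamental form: E = 36*u^2 + 1, F = 84*u*v, G = 196*v^2 + 1.
Coefficients of the second fundamental form: L = 6/sqrt(36*u^2 + 196*v^2 + 1), M = 0, N = 14/sqrt(36*u^2 + 196*v^2 + 1).
Assemble K = (LN − M²)/(EG − F²) = 84/(1296*u^4 + 14112*u^2*v^2 + 72*u^2 + 38416*v^4 + 392*v^2 + 1). At (u, v) = (1, 5/2): K = 21/398161.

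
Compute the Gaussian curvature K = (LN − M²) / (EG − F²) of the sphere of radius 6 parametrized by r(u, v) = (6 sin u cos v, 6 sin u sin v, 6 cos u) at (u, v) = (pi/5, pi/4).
K = 1/36

Coefficients of the first fundamental form: E = 36, F = 0, G = 36*sin(u)^2.
Coefficients of the second fundamental form: L = -6*sin(u)/Abs(sin(u)), M = 0, N = -6*sin(u)^3/Abs(sin(u)).
Assemble K = (LN − M²)/(EG − F²) = 1/36. At (u, v) = (pi/5, pi/4): K = 1/36.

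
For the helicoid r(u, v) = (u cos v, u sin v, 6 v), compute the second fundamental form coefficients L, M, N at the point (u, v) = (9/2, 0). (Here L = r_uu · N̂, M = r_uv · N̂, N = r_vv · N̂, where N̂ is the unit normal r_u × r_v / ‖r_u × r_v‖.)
L = 0;  M = -4/5;  N = 0

Compute the unit normal N̂(u, v) = (6*sin(v)/sqrt(u^2 + 36), -6*cos(v)/sqrt(u^2 + 36), u/sqrt(u^2 + 36)), and the second partials r_uu, r_uv, r_vv. Take dot products:
  L(u, v) = r_uu · N̂ = 0,
  M(u, v) = r_uv · N̂ = -6/sqrt(u^2 + 36),
  N(u, v) = r_vv · N̂ = 0.
Evaluating at (u, v) = (9/2, 0):
  L = 0, M = -4/5, N = 0.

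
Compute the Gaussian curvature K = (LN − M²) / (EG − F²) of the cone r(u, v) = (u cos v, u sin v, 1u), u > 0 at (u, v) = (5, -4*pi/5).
K = 0

Coefficients of the first fundamental form: E = 2, F = 0, G = u^2.
Coefficients of the second fundamental form: L = 0, M = 0, N = sqrt(2)*u^2/(2*Abs(u)).
Assemble K = (LN − M²)/(EG − F²) = 0. At (u, v) = (5, -4*pi/5): K = 0.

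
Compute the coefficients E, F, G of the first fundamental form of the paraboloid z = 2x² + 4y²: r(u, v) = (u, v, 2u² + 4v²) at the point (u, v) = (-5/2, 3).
E = 101;  F = -240;  G = 577

Partials: r_u = (1, 0, 4*u), r_v = (0, 1, 8*v). As functions of (u, v):
  E = r_u · r_u = 16*u^2 + 1,
  F = r_u · r_v = 32*u*v,
  G = r_v · r_v = 64*v^2 + 1.
Evaluating at (u, v) = (-5/2, 3): E = 101, F = -240, G = 577.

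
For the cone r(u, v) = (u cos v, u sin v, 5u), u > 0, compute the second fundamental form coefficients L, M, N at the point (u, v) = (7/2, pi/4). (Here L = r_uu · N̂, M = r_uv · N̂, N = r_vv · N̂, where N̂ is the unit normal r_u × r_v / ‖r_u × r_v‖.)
L = 0;  M = 0;  N = 35*sqrt(26)/52

Compute the unit normal N̂(u, v) = (-5*sqrt(26)*u*cos(v)/(26*Abs(u)), -5*sqrt(26)*u*sin(v)/(26*Abs(u)), sqrt(26)*u/(26*Abs(u))), and the second partials r_uu, r_uv, r_vv. Take dot products:
  L(u, v) = r_uu · N̂ = 0,
  M(u, v) = r_uv · N̂ = 0,
  N(u, v) = r_vv · N̂ = 5*sqrt(26)*u^2/(26*Abs(u)).
Evaluating at (u, v) = (7/2, pi/4):
  L = 0, M = 0, N = 35*sqrt(26)/52.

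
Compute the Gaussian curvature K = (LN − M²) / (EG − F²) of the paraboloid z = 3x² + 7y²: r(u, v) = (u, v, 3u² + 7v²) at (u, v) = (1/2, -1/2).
K = 84/3481

Coefficients of the first fundamental form: E = 36*u^2 + 1, F = 84*u*v, G = 196*v^2 + 1.
Coefficients of the second fundamental form: L = 6/sqrt(36*u^2 + 196*v^2 + 1), M = 0, N = 14/sqrt(36*u^2 + 196*v^2 + 1).
Assemble K = (LN − M²)/(EG − F²) = 84/(1296*u^4 + 14112*u^2*v^2 + 72*u^2 + 38416*v^4 + 392*v^2 + 1). At (u, v) = (1/2, -1/2): K = 84/3481.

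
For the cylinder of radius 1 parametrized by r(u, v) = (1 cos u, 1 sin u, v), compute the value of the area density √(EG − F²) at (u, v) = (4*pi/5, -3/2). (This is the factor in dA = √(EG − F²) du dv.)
√(EG − F²)|_{(4*pi/5, -3/2)} = 1

E = 1, F = 0, G = 1, so EG − F² = 1. Taking the positive square root: √(EG − F²) = 1. At (u, v) = (4*pi/5, -3/2): 1.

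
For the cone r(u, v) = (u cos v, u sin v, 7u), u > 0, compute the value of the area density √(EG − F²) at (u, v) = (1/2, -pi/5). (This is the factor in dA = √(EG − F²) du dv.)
√(EG − F²)|_{(1/2, -pi/5)} = 5*sqrt(2)/2

E = 50, F = 0, G = u^2, so EG − F² = 50*u^2. Taking the positive square root: √(EG − F²) = 5*sqrt(2)*Abs(u). At (u, v) = (1/2, -pi/5): 5*sqrt(2)/2.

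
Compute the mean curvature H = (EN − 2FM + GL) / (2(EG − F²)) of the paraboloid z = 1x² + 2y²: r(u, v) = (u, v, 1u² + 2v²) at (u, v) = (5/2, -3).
H = 197*sqrt(170)/28900

With E = 4*u^2 + 1, F = 8*u*v, G = 16*v^2 + 1, L = 2/sqrt(4*u^2 + 16*v^2 + 1), M = 0, N = 4/sqrt(4*u^2 + 16*v^2 + 1), assemble
  H = (EN − 2FM + GL) / (2(EG − F²)) = (8*u^2 + 16*v^2 + 3)/(4*u^2 + 16*v^2 + 1)^(3/2).
At (u, v) = (5/2, -3): H = 197*sqrt(170)/28900.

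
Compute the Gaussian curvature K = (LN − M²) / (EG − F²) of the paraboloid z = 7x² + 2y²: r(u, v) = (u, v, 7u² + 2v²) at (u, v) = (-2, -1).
K = 56/641601

Coefficients of the first fundamental form: E = 196*u^2 + 1, F = 56*u*v, G = 16*v^2 + 1.
Coefficients of the second fundamental form: L = 14/sqrt(196*u^2 + 16*v^2 + 1), M = 0, N = 4/sqrt(196*u^2 + 16*v^2 + 1).
Assemble K = (LN − M²)/(EG − F²) = 56/(38416*u^4 + 6272*u^2*v^2 + 392*u^2 + 256*v^4 + 32*v^2 + 1). At (u, v) = (-2, -1): K = 56/641601.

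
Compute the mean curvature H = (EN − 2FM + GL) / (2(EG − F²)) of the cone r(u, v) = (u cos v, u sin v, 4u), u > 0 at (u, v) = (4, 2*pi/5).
H = sqrt(17)/34

With E = 17, F = 0, G = u^2, L = 0, M = 0, N = 4*sqrt(17)*u^2/(17*Abs(u)), assemble
  H = (EN − 2FM + GL) / (2(EG − F²)) = 2*sqrt(17)/(17*Abs(u)).
At (u, v) = (4, 2*pi/5): H = sqrt(17)/34.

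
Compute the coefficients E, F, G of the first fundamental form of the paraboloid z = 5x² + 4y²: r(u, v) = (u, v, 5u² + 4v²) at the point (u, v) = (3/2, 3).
E = 226;  F = 360;  G = 577

Partials: r_u = (1, 0, 10*u), r_v = (0, 1, 8*v). As functions of (u, v):
  E = r_u · r_u = 100*u^2 + 1,
  F = r_u · r_v = 80*u*v,
  G = r_v · r_v = 64*v^2 + 1.
Evaluating at (u, v) = (3/2, 3): E = 226, F = 360, G = 577.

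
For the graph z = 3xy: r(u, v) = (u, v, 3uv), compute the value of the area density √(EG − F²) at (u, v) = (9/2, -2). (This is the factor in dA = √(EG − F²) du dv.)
√(EG − F²)|_{(9/2, -2)} = sqrt(877)/2

E = 9*v^2 + 1, F = 9*u*v, G = 9*u^2 + 1, so EG − F² = 9*u^2 + 9*v^2 + 1. Taking the positive square root: √(EG − F²) = sqrt(9*u^2 + 9*v^2 + 1). At (u, v) = (9/2, -2): sqrt(877)/2.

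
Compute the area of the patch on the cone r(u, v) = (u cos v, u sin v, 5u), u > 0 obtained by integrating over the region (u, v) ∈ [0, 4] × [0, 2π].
Area = 16*sqrt(26)*pi

Area = ∫∫ √(EG − F²) du dv with √(EG − F²) = sqrt(26)*Abs(u). Integrating over [0, 4] × [0, 2π] gives 16*sqrt(26)*pi.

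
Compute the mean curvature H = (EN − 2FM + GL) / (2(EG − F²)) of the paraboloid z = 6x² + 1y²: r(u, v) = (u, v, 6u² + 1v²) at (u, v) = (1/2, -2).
H = 139*sqrt(53)/2809

With E = 144*u^2 + 1, F = 24*u*v, G = 4*v^2 + 1, L = 12/sqrt(144*u^2 + 4*v^2 + 1), M = 0, N = 2/sqrt(144*u^2 + 4*v^2 + 1), assemble
  H = (EN − 2FM + GL) / (2(EG − F²)) = (144*u^2 + 24*v^2 + 7)/(144*u^2 + 4*v^2 + 1)^(3/2).
At (u, v) = (1/2, -2): H = 139*sqrt(53)/2809.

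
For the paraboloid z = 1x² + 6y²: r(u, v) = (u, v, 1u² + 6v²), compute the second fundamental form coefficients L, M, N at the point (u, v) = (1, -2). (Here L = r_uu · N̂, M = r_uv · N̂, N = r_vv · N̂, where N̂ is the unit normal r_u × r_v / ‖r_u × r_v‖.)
L = 2*sqrt(581)/581;  M = 0;  N = 12*sqrt(581)/581

Compute the unit normal N̂(u, v) = (-2*u/sqrt(4*u^2 + 144*v^2 + 1), -12*v/sqrt(4*u^2 + 144*v^2 + 1), 1/sqrt(4*u^2 + 144*v^2 + 1)), and the second partials r_uu, r_uv, r_vv. Take dot products:
  L(u, v) = r_uu · N̂ = 2/sqrt(4*u^2 + 144*v^2 + 1),
  M(u, v) = r_uv · N̂ = 0,
  N(u, v) = r_vv · N̂ = 12/sqrt(4*u^2 + 144*v^2 + 1).
Evaluating at (u, v) = (1, -2):
  L = 2*sqrt(581)/581, M = 0, N = 12*sqrt(581)/581.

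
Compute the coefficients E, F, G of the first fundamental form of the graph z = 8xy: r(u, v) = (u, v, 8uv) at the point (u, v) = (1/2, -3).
E = 577;  F = -96;  G = 17

Partials: r_u = (1, 0, 8*v), r_v = (0, 1, 8*u). As functions of (u, v):
  E = r_u · r_u = 64*v^2 + 1,
  F = r_u · r_v = 64*u*v,
  G = r_v · r_v = 64*u^2 + 1.
Evaluating at (u, v) = (1/2, -3): E = 577, F = -96, G = 17.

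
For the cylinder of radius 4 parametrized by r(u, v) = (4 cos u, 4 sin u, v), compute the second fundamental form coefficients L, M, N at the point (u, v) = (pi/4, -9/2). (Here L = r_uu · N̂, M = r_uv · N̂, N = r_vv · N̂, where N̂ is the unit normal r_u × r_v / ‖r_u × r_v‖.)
L = -4;  M = 0;  N = 0

Compute the unit normal N̂(u, v) = (cos(u), sin(u), 0), and the second partials r_uu, r_uv, r_vv. Take dot products:
  L(u, v) = r_uu · N̂ = -4,
  M(u, v) = r_uv · N̂ = 0,
  N(u, v) = r_vv · N̂ = 0.
Evaluating at (u, v) = (pi/4, -9/2):
  L = -4, M = 0, N = 0.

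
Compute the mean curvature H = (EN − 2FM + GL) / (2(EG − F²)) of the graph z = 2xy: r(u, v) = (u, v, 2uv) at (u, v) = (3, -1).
H = 24*sqrt(41)/1681

With E = 4*v^2 + 1, F = 4*u*v, G = 4*u^2 + 1, L = 0, M = 2/sqrt(4*u^2 + 4*v^2 + 1), N = 0, assemble
  H = (EN − 2FM + GL) / (2(EG − F²)) = -8*u*v/(4*u^2 + 4*v^2 + 1)^(3/2).
At (u, v) = (3, -1): H = 24*sqrt(41)/1681.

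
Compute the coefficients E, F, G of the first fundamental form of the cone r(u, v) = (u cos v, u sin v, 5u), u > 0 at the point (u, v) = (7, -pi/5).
E = 26;  F = 0;  G = 49

Partials: r_u = (cos(v), sin(v), 5), r_v = (-u*sin(v), u*cos(v), 0). As functions of (u, v):
  E = r_u · r_u = 26,
  F = r_u · r_v = 0,
  G = r_v · r_v = u^2.
Evaluating at (u, v) = (7, -pi/5): E = 26, F = 0, G = 49.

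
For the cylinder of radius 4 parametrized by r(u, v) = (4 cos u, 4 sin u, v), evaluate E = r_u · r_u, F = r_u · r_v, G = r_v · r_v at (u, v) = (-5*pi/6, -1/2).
E = 16;  F = 0;  G = 1

Partials: r_u = (-4*sin(u), 4*cos(u), 0), r_v = (0, 0, 1). As functions of (u, v):
  E = r_u · r_u = 16,
  F = r_u · r_v = 0,
  G = r_v · r_v = 1.
Evaluating at (u, v) = (-5*pi/6, -1/2): E = 16, F = 0, G = 1.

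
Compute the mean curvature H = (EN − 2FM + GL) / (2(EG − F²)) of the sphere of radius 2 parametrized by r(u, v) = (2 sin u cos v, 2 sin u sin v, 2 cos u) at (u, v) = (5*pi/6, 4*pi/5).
H = -1/2

With E = 4, F = 0, G = 4*sin(u)^2, L = -2*sin(u)/Abs(sin(u)), M = 0, N = -2*sin(u)^3/Abs(sin(u)), assemble
  H = (EN − 2FM + GL) / (2(EG − F²)) = -sin(u)/(2*Abs(sin(u))).
At (u, v) = (5*pi/6, 4*pi/5): H = -1/2.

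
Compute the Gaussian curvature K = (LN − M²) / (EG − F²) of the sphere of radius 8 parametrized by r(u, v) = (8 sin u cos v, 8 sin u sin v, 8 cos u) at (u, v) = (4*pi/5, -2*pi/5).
K = 1/64

Coefficients of the first fundamental form: E = 64, F = 0, G = 64*sin(u)^2.
Coefficients of the second fundamental form: L = -8*sin(u)/Abs(sin(u)), M = 0, N = -8*sin(u)^3/Abs(sin(u)).
Assemble K = (LN − M²)/(EG − F²) = 1/64. At (u, v) = (4*pi/5, -2*pi/5): K = 1/64.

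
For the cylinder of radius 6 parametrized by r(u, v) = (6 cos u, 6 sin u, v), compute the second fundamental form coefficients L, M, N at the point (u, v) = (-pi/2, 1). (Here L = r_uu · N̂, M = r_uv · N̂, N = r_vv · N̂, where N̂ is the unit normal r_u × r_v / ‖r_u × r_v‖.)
L = -6;  M = 0;  N = 0

Compute the unit normal N̂(u, v) = (cos(u), sin(u), 0), and the second partials r_uu, r_uv, r_vv. Take dot products:
  L(u, v) = r_uu · N̂ = -6,
  M(u, v) = r_uv · N̂ = 0,
  N(u, v) = r_vv · N̂ = 0.
Evaluating at (u, v) = (-pi/2, 1):
  L = -6, M = 0, N = 0.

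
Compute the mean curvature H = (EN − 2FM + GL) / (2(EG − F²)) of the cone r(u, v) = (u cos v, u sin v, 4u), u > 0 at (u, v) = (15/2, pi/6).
H = 4*sqrt(17)/255

With E = 17, F = 0, G = u^2, L = 0, M = 0, N = 4*sqrt(17)*u^2/(17*Abs(u)), assemble
  H = (EN − 2FM + GL) / (2(EG − F²)) = 2*sqrt(17)/(17*Abs(u)).
At (u, v) = (15/2, pi/6): H = 4*sqrt(17)/255.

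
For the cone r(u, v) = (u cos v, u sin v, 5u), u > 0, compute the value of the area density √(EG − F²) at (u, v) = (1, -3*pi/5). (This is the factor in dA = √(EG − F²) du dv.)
√(EG − F²)|_{(1, -3*pi/5)} = sqrt(26)

E = 26, F = 0, G = u^2, so EG − F² = 26*u^2. Taking the positive square root: √(EG − F²) = sqrt(26)*Abs(u). At (u, v) = (1, -3*pi/5): sqrt(26).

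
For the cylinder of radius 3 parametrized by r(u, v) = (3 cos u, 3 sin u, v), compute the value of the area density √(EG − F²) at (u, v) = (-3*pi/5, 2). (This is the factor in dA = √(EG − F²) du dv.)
√(EG − F²)|_{(-3*pi/5, 2)} = 3

E = 9, F = 0, G = 1, so EG − F² = 9. Taking the positive square root: √(EG − F²) = 3. At (u, v) = (-3*pi/5, 2): 3.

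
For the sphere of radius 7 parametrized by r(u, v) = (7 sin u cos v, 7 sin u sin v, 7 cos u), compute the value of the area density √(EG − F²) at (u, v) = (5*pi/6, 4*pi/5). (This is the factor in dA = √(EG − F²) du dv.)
√(EG − F²)|_{(5*pi/6, 4*pi/5)} = 49/2

E = 49, F = 0, G = 49*sin(u)^2, so EG − F² = 2401*sin(u)^2. Taking the positive square root: √(EG − F²) = 49*Abs(sin(u)). At (u, v) = (5*pi/6, 4*pi/5): 49/2.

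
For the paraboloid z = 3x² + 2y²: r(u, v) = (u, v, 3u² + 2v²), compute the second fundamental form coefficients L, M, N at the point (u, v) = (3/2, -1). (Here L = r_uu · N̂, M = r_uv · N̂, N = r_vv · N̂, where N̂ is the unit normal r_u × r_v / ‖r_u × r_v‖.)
L = 3*sqrt(2)/7;  M = 0;  N = 2*sqrt(2)/7

Compute the unit normal N̂(u, v) = (-6*u/sqrt(36*u^2 + 16*v^2 + 1), -4*v/sqrt(36*u^2 + 16*v^2 + 1), 1/sqrt(36*u^2 + 16*v^2 + 1)), and the second partials r_uu, r_uv, r_vv. Take dot products:
  L(u, v) = r_uu · N̂ = 6/sqrt(36*u^2 + 16*v^2 + 1),
  M(u, v) = r_uv · N̂ = 0,
  N(u, v) = r_vv · N̂ = 4/sqrt(36*u^2 + 16*v^2 + 1).
Evaluating at (u, v) = (3/2, -1):
  L = 3*sqrt(2)/7, M = 0, N = 2*sqrt(2)/7.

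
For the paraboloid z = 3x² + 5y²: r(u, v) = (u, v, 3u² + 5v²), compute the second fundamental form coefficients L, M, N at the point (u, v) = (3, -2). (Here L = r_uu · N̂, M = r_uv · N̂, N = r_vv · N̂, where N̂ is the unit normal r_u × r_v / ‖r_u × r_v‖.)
L = 6*sqrt(29)/145;  M = 0;  N = 2*sqrt(29)/29

Compute the unit normal N̂(u, v) = (-6*u/sqrt(36*u^2 + 100*v^2 + 1), -10*v/sqrt(36*u^2 + 100*v^2 + 1), 1/sqrt(36*u^2 + 100*v^2 + 1)), and the second partials r_uu, r_uv, r_vv. Take dot products:
  L(u, v) = r_uu · N̂ = 6/sqrt(36*u^2 + 100*v^2 + 1),
  M(u, v) = r_uv · N̂ = 0,
  N(u, v) = r_vv · N̂ = 10/sqrt(36*u^2 + 100*v^2 + 1).
Evaluating at (u, v) = (3, -2):
  L = 6*sqrt(29)/145, M = 0, N = 2*sqrt(29)/29.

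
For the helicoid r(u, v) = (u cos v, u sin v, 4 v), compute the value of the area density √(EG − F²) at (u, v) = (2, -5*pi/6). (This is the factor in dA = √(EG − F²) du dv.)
√(EG − F²)|_{(2, -5*pi/6)} = 2*sqrt(5)

E = 1, F = 0, G = u^2 + 16, so EG − F² = u^2 + 16. Taking the positive square root: √(EG − F²) = sqrt(u^2 + 16). At (u, v) = (2, -5*pi/6): 2*sqrt(5).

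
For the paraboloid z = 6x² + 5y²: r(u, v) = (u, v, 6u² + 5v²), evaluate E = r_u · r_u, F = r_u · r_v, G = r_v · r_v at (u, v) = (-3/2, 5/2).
E = 325;  F = -450;  G = 626

Partials: r_u = (1, 0, 12*u), r_v = (0, 1, 10*v). As functions of (u, v):
  E = r_u · r_u = 144*u^2 + 1,
  F = r_u · r_v = 120*u*v,
  G = r_v · r_v = 100*v^2 + 1.
Evaluating at (u, v) = (-3/2, 5/2): E = 325, F = -450, G = 626.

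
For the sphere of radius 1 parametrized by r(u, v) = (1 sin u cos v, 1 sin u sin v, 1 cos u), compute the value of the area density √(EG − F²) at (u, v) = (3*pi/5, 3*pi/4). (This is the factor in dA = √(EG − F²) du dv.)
√(EG − F²)|_{(3*pi/5, 3*pi/4)} = sqrt(2*sqrt(5) + 10)/4

E = 1, F = 0, G = sin(u)^2, so EG − F² = sin(u)^2. Taking the positive square root: √(EG − F²) = Abs(sin(u)). At (u, v) = (3*pi/5, 3*pi/4): sqrt(2*sqrt(5) + 10)/4.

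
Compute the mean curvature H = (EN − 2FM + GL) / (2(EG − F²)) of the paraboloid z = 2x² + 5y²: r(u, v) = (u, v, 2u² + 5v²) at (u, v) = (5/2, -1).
H = 707*sqrt(201)/40401

With E = 16*u^2 + 1, F = 40*u*v, G = 100*v^2 + 1, L = 4/sqrt(16*u^2 + 100*v^2 + 1), M = 0, N = 10/sqrt(16*u^2 + 100*v^2 + 1), assemble
  H = (EN − 2FM + GL) / (2(EG − F²)) = (80*u^2 + 200*v^2 + 7)/(16*u^2 + 100*v^2 + 1)^(3/2).
At (u, v) = (5/2, -1): H = 707*sqrt(201)/40401.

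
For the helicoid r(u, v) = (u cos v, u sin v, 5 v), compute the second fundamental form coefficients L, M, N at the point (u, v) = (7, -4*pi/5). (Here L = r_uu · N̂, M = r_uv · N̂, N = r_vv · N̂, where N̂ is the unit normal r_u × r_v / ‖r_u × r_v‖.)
L = 0;  M = -5*sqrt(74)/74;  N = 0

Compute the unit normal N̂(u, v) = (5*sin(v)/sqrt(u^2 + 25), -5*cos(v)/sqrt(u^2 + 25), u/sqrt(u^2 + 25)), and the second partials r_uu, r_uv, r_vv. Take dot products:
  L(u, v) = r_uu · N̂ = 0,
  M(u, v) = r_uv · N̂ = -5/sqrt(u^2 + 25),
  N(u, v) = r_vv · N̂ = 0.
Evaluating at (u, v) = (7, -4*pi/5):
  L = 0, M = -5*sqrt(74)/74, N = 0.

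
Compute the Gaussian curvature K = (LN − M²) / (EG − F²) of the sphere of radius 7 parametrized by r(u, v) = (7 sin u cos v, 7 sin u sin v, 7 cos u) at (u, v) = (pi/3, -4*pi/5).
K = 1/49

Coefficients of the first fundamental form: E = 49, F = 0, G = 49*sin(u)^2.
Coefficients of the second fundamental form: L = -7*sin(u)/Abs(sin(u)), M = 0, N = -7*sin(u)^3/Abs(sin(u)).
Assemble K = (LN − M²)/(EG − F²) = 1/49. At (u, v) = (pi/3, -4*pi/5): K = 1/49.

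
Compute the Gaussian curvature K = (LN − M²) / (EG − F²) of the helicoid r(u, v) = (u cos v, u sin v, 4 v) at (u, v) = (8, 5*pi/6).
K = -1/400

Coefficients of the first fundamental form: E = 1, F = 0, G = u^2 + 16.
Coefficients of the second fundamental form: L = 0, M = -4/sqrt(u^2 + 16), N = 0.
Assemble K = (LN − M²)/(EG − F²) = -16/(u^2 + 16)^2. At (u, v) = (8, 5*pi/6): K = -1/400.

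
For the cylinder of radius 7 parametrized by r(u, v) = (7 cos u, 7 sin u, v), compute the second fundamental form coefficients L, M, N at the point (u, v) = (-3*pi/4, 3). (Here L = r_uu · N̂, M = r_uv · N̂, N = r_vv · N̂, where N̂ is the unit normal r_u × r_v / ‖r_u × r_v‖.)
L = -7;  M = 0;  N = 0

Compute the unit normal N̂(u, v) = (cos(u), sin(u), 0), and the second partials r_uu, r_uv, r_vv. Take dot products:
  L(u, v) = r_uu · N̂ = -7,
  M(u, v) = r_uv · N̂ = 0,
  N(u, v) = r_vv · N̂ = 0.
Evaluating at (u, v) = (-3*pi/4, 3):
  L = -7, M = 0, N = 0.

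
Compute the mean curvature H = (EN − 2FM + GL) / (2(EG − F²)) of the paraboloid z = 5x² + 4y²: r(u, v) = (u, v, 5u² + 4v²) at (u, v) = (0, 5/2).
H = 2009*sqrt(401)/160801

With E = 100*u^2 + 1, F = 80*u*v, G = 64*v^2 + 1, L = 10/sqrt(100*u^2 + 64*v^2 + 1), M = 0, N = 8/sqrt(100*u^2 + 64*v^2 + 1), assemble
  H = (EN − 2FM + GL) / (2(EG − F²)) = (400*u^2 + 320*v^2 + 9)/(100*u^2 + 64*v^2 + 1)^(3/2).
At (u, v) = (0, 5/2): H = 2009*sqrt(401)/160801.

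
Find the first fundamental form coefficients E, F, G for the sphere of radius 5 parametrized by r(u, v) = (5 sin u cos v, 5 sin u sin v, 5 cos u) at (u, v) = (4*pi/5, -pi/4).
E = 25;  F = 0;  G = 125/8 - 25*sqrt(5)/8

Partials: r_u = (5*cos(u)*cos(v), 5*sin(v)*cos(u), -5*sin(u)), r_v = (-5*sin(u)*sin(v), 5*sin(u)*cos(v), 0). As functions of (u, v):
  E = r_u · r_u = 25,
  F = r_u · r_v = 0,
  G = r_v · r_v = 25*sin(u)^2.
Evaluating at (u, v) = (4*pi/5, -pi/4): E = 25, F = 0, G = 125/8 - 25*sqrt(5)/8.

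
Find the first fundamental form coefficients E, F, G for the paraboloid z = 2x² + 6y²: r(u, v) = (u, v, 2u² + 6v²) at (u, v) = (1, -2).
E = 17;  F = -96;  G = 577

Partials: r_u = (1, 0, 4*u), r_v = (0, 1, 12*v). As functions of (u, v):
  E = r_u · r_u = 16*u^2 + 1,
  F = r_u · r_v = 48*u*v,
  G = r_v · r_v = 144*v^2 + 1.
Evaluating at (u, v) = (1, -2): E = 17, F = -96, G = 577.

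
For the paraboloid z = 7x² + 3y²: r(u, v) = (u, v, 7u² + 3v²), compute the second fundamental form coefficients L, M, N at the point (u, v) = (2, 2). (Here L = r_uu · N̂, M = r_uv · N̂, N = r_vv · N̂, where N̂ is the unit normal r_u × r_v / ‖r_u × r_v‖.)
L = 14*sqrt(929)/929;  M = 0;  N = 6*sqrt(929)/929

Compute the unit normal N̂(u, v) = (-14*u/sqrt(196*u^2 + 36*v^2 + 1), -6*v/sqrt(196*u^2 + 36*v^2 + 1), 1/sqrt(196*u^2 + 36*v^2 + 1)), and the second partials r_uu, r_uv, r_vv. Take dot products:
  L(u, v) = r_uu · N̂ = 14/sqrt(196*u^2 + 36*v^2 + 1),
  M(u, v) = r_uv · N̂ = 0,
  N(u, v) = r_vv · N̂ = 6/sqrt(196*u^2 + 36*v^2 + 1).
Evaluating at (u, v) = (2, 2):
  L = 14*sqrt(929)/929, M = 0, N = 6*sqrt(929)/929.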